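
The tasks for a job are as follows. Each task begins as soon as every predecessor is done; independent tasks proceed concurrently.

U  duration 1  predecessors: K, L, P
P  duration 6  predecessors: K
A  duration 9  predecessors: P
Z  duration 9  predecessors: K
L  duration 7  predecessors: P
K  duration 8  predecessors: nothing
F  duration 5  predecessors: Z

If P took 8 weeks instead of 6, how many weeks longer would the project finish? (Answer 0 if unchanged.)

2

The binding path is K→P→A = 8+6+9 = 23; finish at 23 weeks.
Since P is critical, the +2 change carries straight to that chain (now 25 weeks).
No other chain overtakes it, so the finish is 25 weeks.
Change in finish: 25 − 23 = +2 weeks.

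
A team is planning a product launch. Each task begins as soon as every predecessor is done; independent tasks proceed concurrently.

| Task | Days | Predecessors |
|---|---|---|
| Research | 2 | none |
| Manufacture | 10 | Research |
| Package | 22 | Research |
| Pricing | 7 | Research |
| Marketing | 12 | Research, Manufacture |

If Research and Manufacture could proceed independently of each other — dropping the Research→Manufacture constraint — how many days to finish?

24

Before: longest chain Research→Manufacture→Marketing = 2+10+12 = 24, finish 24.
Without Research→Manufacture, Manufacture's earliest start moves from 2 to 0.
New critical path: Research→Package = 2+22 = 24 ⇒ 24 days.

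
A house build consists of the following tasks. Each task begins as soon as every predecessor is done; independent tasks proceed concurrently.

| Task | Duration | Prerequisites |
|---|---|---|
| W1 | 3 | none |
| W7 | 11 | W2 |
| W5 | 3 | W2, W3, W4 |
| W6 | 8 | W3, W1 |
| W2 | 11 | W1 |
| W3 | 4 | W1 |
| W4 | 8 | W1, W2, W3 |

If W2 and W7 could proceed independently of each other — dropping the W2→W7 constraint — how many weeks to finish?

With the dependency in place, W1→W2→W4→W5 = 3+11+8+3 = 25 sets the finish at 25 weeks.
Without W2→W7, W7's earliest start moves from 14 to 0.
The longest chain is now W1→W2→W4→W5 = 3+11+8+3 = 25, so the house build takes 25 weeks.

25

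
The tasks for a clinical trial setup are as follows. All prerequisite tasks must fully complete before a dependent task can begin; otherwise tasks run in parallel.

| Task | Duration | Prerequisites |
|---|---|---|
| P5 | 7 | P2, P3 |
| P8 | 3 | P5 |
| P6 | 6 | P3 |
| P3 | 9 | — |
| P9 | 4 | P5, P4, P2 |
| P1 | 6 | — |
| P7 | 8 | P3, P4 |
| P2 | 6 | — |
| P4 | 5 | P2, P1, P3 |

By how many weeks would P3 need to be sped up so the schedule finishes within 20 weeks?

2

Current finish: 22 weeks; target: 20.
P3 is on every critical path, so each week cut from P3 cuts the finish by one (this holds down to a finish of 19).
Need 22 − 20 = 2 weeks off P3 → P3 becomes 7 weeks, finish becomes 20.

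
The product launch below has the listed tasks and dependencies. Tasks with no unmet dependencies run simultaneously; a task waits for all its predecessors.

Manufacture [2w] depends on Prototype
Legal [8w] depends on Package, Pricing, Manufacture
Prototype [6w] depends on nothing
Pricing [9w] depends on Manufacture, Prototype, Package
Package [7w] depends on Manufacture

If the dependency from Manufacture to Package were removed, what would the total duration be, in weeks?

25

Original critical path: Prototype→Manufacture→Package→Pricing→Legal = 6+2+7+9+8 = 32 ⇒ 32 weeks.
Without Manufacture→Package, Package's earliest start moves from 8 to 0.
The longest chain is now Prototype→Manufacture→Pricing→Legal = 6+2+9+8 = 25, so the product launch takes 25 weeks.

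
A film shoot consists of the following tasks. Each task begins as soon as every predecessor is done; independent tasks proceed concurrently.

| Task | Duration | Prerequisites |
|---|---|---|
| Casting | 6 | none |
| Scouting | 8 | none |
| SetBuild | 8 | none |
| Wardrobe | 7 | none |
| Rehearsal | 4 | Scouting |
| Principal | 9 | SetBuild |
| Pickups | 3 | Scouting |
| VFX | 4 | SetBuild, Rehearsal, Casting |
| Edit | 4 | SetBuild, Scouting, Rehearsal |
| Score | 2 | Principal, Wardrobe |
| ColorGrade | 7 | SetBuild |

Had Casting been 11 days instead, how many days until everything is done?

19

The binding path is SetBuild→Principal→Score = 8+9+2 = 19; finish at 19 days.
The longest path through Casting is only 10 days, so Casting has float 9.
No other chain overtakes it, so the finish is 19 days.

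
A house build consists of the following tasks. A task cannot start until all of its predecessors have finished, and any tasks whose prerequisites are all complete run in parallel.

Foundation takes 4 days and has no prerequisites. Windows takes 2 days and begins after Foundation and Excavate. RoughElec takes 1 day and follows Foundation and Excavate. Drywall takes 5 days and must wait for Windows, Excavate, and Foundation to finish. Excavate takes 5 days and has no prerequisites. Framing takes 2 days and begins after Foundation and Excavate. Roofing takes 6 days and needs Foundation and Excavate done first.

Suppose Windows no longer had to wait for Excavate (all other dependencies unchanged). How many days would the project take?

11

Before: longest chain Excavate→Windows→Drywall = 5+2+5 = 12, finish 12.
Without Excavate→Windows, Windows's earliest start moves from 5 to 4.
After: Excavate→Roofing = 5+6 = 11 → 11 days.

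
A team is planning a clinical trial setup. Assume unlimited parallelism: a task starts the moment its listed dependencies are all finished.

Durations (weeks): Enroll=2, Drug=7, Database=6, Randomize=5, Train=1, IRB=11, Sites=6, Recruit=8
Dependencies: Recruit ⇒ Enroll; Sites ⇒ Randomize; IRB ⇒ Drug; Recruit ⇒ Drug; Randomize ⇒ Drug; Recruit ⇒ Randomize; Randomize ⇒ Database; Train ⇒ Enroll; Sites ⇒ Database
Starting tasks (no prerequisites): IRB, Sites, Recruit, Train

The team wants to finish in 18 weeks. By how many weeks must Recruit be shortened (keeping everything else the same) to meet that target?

2

Current finish: 20 weeks; target: 18.
Recruit is on every critical path, so each week cut from Recruit cuts the finish by one (this holds down to a finish of 18).
Need 20 − 18 = 2 weeks off Recruit → Recruit becomes 6 weeks, finish becomes 18.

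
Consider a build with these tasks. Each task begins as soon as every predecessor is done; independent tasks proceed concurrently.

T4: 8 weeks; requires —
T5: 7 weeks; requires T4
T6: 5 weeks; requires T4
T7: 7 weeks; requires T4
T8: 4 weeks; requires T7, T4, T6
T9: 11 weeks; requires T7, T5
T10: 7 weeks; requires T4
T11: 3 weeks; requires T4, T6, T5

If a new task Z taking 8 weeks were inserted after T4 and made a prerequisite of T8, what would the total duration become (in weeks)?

Originally the plan takes 26 weeks.
With Z inserted, T8 now waits for max(T7, T4, T6, Z).
New critical path: T4→T5→T9 = 8+7+11 = 26 ⇒ 26 weeks.

26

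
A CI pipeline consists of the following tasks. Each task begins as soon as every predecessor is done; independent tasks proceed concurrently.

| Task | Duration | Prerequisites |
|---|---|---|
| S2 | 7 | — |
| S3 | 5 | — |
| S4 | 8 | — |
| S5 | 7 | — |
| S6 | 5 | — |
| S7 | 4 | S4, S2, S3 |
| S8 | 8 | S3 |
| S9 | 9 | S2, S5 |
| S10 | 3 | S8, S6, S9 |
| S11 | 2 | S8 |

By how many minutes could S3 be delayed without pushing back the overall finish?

3

The longest chain is S2→S9→S10 = 7+9+3 = 19; overall finish 19 minutes.
S3 finishes as early as 5 and must finish by 8.
So S3 can slip 8 − 5 = 3 minutes.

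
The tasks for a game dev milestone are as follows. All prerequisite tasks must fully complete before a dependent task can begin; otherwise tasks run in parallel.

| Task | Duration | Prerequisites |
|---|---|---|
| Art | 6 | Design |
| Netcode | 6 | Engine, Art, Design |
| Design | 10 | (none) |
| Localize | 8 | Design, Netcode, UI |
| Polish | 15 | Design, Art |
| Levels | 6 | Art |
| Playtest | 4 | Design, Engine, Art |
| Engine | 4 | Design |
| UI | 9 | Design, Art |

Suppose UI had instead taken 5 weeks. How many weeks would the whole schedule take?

31

The binding path is Design→Art→UI→Localize = 10+6+9+8 = 33; finish at 33 weeks.
UI is on the critical path; changing it to 5 makes that path 29 weeks.
Now Design→Art→Polish = 10+6+15 = 31 is longest, so the finish becomes 31 weeks.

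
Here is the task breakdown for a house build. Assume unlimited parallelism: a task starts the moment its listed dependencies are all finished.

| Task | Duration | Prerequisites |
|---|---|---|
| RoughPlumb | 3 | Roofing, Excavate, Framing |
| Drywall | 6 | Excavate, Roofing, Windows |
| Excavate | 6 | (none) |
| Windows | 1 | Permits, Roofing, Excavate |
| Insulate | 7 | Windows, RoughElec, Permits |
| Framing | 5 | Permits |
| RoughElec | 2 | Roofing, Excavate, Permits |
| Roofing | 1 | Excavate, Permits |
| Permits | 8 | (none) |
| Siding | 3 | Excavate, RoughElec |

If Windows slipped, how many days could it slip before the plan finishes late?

1

Permits→Roofing→RoughElec→Insulate = 8+1+2+7 = 18 sets the makespan at 18 days.
Windows finishes as early as 10 and must finish by 11.
So Windows can slip 11 − 10 = 1 day.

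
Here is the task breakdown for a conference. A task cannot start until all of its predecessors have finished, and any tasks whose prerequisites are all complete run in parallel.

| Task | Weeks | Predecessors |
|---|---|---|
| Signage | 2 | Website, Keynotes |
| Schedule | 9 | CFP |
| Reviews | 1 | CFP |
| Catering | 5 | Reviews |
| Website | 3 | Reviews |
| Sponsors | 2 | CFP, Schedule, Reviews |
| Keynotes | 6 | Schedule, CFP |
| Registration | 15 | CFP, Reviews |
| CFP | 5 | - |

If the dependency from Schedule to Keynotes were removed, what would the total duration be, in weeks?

21

With the dependency in place, CFP→Schedule→Keynotes→Signage = 5+9+6+2 = 22 sets the finish at 22 weeks.
Without Schedule→Keynotes, Keynotes's earliest start moves from 14 to 5.
After: CFP→Reviews→Registration = 5+1+15 = 21 → 21 weeks.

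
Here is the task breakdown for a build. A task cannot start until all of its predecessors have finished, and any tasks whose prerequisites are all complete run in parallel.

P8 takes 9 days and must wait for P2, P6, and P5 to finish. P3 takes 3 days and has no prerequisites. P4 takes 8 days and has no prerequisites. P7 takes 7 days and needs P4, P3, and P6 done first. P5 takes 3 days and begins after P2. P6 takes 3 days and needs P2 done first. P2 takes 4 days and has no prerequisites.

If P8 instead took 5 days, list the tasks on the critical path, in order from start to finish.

P4, P7

Actual critical path: P2→P5→P8 = 4+3+9 = 16 ⇒ 16 days.
P8 is on the critical path; changing it to 5 makes that path 12 days.
The binding chain switches to P4→P7 = 8+7 = 15; finish 15 days.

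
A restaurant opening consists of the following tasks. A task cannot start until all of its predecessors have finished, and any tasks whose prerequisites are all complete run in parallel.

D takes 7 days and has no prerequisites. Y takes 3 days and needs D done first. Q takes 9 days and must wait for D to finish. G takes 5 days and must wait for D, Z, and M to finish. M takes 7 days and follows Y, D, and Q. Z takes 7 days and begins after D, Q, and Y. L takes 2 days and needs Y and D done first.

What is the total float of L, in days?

16

Critical path: D→Q→M→G = 7+9+7+5 = 28, so the finish is 28 days.
L finishes as early as 12 and must finish by 28.
Slack of L = 26 − 10 = 16 days.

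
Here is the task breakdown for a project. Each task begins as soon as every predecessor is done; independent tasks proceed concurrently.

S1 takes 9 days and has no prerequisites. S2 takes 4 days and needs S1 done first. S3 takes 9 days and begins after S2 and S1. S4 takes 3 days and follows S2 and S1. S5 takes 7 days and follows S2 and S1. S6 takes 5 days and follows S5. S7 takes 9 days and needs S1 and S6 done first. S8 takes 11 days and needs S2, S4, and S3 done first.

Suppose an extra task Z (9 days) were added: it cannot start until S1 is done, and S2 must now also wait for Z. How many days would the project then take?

Originally the project takes 34 days.
With Z inserted, S2 now waits for max(S1, Z).
New critical path: S1→Z→S2→S5→S6→S7 = 9+9+4+7+5+9 = 43 ⇒ 43 days.

43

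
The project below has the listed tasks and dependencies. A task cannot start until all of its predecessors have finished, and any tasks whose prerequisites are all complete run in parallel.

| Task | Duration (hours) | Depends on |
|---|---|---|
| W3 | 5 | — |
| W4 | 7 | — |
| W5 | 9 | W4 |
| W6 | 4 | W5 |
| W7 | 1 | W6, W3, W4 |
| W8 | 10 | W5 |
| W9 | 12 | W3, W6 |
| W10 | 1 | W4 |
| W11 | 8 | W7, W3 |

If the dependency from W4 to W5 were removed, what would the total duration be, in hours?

25

Before: longest chain W4→W5→W6→W9 = 7+9+4+12 = 32, finish 32.
Without W4→W5, W5's earliest start moves from 7 to 0.
The longest chain is now W5→W6→W9 = 9+4+12 = 25, so the project takes 25 hours.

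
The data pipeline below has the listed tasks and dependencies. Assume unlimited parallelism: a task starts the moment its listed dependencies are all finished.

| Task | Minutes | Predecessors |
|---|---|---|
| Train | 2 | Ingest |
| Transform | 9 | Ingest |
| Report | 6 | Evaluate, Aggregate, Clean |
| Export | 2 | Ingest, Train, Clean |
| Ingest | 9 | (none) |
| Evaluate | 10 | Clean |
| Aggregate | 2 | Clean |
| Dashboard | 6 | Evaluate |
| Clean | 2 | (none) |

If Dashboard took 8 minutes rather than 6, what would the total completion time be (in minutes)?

20

Baseline: Clean→Evaluate→Dashboard = 2+10+6 = 18 → 18 minutes.
Dashboard is on the critical path; changing it to 8 makes that path 20 minutes.
That remains the longest chain; total 20 minutes.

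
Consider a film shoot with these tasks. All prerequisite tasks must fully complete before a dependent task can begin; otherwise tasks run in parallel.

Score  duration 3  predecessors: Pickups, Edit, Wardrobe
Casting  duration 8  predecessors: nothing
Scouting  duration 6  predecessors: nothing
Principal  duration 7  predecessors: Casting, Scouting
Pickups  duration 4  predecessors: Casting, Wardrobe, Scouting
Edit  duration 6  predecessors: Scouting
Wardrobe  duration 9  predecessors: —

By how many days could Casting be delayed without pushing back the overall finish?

1

The longest chain is Wardrobe→Pickups→Score = 9+4+3 = 16; overall finish 16 days.
Casting finishes as early as 8 and must finish by 9.
Float = 16 − 15 = 1.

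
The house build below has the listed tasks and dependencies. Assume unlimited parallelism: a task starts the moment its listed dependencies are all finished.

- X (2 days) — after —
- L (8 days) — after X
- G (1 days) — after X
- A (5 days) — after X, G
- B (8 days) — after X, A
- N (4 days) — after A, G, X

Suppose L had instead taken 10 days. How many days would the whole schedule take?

As given, the longest chain is X→G→A→B = 2+1+5+8 = 16, so the finish is 16 days.
L is off the critical path — its longest chain is 10 days, giving 6 of slack.
That remains the longest chain; total 16 days.

16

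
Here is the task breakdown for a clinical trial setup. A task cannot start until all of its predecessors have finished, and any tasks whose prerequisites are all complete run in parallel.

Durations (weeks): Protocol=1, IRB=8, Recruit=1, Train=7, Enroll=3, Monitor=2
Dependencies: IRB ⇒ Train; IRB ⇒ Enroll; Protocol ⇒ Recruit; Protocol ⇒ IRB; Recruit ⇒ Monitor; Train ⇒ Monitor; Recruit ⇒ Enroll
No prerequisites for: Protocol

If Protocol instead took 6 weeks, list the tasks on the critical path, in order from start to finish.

Protocol, IRB, Train, Monitor

The binding path is Protocol→IRB→Train→Monitor = 1+8+7+2 = 18; finish at 18 weeks.
Since Protocol is critical, the +5 change carries straight to that chain (now 23 weeks).
That remains the longest chain; total 23 weeks.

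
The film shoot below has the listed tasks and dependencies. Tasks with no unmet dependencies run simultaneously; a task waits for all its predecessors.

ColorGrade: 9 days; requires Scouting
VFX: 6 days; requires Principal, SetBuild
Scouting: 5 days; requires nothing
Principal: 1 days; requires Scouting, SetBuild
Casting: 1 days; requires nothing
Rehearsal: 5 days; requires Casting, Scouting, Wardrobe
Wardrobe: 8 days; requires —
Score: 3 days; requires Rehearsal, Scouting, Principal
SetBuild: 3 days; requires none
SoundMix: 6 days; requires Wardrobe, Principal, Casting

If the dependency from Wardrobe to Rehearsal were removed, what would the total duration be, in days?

With the dependency in place, Wardrobe→Rehearsal→Score = 8+5+3 = 16 sets the finish at 16 days.
Without Wardrobe→Rehearsal, Rehearsal's earliest start moves from 8 to 5.
New critical path: Scouting→ColorGrade = 5+9 = 14 ⇒ 14 days.

14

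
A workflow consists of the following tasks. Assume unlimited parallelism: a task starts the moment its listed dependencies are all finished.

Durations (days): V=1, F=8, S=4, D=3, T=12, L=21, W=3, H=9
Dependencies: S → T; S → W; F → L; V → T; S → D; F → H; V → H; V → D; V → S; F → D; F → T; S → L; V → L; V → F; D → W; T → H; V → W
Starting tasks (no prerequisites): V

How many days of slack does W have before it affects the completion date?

15

V→F→T→H = 1+8+12+9 = 30 sets the makespan at 30 days.
W finishes as early as 15 and must finish by 30.
Slack of W = 27 − 12 = 15 days.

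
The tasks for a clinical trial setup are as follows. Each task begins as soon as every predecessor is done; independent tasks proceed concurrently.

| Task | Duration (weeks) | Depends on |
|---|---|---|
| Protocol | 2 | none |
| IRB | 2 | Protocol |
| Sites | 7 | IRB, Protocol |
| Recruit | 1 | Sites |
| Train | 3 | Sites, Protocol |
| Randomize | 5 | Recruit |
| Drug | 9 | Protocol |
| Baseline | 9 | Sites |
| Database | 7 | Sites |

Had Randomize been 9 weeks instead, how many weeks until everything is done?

Critical path before the change: Protocol→IRB→Sites→Baseline = 2+2+7+9 = 20 giving 20 weeks.
Randomize has 3 weeks of float (longest path through it is 17).
The binding chain switches to Protocol→IRB→Sites→Recruit→Randomize = 2+2+7+1+9 = 21; finish 21 weeks.

21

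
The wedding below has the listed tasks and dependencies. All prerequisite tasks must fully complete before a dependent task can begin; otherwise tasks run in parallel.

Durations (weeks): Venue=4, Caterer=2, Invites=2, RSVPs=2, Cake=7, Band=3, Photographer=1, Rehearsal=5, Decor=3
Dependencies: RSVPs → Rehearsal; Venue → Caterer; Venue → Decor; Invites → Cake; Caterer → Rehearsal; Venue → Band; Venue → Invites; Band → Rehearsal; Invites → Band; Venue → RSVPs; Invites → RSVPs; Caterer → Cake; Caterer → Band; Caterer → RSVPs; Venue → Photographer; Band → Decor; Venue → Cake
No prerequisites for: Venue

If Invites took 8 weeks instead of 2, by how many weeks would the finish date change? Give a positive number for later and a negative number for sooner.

Actual critical path: Venue→Invites→Band→Rehearsal = 4+2+3+5 = 14 ⇒ 14 weeks.
Invites lies on that path, so at 8 weeks the path becomes 20 weeks.
The critical path is still Venue→Invites→Band→Rehearsal; finish is now 20 weeks.
Change in finish: 20 − 14 = +6 weeks.

6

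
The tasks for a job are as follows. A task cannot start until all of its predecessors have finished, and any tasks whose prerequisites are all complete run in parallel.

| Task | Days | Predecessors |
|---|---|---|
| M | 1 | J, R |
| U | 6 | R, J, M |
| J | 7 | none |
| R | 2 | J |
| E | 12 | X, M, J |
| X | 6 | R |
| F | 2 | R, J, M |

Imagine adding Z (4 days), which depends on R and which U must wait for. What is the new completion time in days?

Originally the project takes 27 days.
With Z inserted, U now waits for max(R, J, M, Z).
New critical path: J→R→X→E = 7+2+6+12 = 27 ⇒ 27 days.

27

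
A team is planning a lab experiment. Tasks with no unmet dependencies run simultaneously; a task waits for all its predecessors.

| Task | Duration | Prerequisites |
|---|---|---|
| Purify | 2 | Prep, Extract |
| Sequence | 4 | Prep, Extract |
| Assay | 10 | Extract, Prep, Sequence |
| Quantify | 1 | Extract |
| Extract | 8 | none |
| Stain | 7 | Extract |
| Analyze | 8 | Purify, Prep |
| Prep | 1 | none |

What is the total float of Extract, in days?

Critical path: Extract→Sequence→Assay = 8+4+10 = 22, so the finish is 22 days.
Longest path through Extract: 22 days (earliest finish 8, latest finish 8).
Float = 22 − 22 = 0.

0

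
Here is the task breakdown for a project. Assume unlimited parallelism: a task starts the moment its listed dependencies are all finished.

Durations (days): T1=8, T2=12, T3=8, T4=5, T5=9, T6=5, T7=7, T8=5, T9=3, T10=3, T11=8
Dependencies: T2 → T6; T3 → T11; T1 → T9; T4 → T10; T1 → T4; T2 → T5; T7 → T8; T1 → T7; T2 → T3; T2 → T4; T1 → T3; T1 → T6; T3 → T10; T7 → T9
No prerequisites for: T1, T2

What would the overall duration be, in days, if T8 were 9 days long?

As given, the longest chain is T2→T3→T11 = 12+8+8 = 28, so the finish is 28 days.
The longest path through T8 is only 20 days, so T8 has float 8.
The critical path is still T2→T3→T11; finish is now 28 days.

28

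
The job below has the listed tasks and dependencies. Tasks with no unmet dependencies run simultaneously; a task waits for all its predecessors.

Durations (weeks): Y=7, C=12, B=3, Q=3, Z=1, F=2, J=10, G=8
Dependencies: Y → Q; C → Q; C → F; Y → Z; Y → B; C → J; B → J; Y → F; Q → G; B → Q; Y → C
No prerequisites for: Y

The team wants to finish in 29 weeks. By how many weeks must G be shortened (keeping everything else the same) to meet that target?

1

Current finish: 30 weeks; target: 29.
G is on every critical path, so each week cut from G cuts the finish by one (this holds down to a finish of 29).
Need 30 − 29 = 1 week off G → G becomes 7 weeks, finish becomes 29.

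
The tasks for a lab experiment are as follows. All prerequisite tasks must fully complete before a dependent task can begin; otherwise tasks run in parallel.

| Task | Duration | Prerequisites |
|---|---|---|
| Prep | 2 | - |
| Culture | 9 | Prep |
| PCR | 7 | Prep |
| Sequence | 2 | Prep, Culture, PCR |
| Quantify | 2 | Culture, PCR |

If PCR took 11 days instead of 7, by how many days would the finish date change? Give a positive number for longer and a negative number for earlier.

2

Critical path before the change: Prep→Culture→Sequence = 2+9+2 = 13 giving 13 days.
The longest path through PCR is only 11 days, so PCR has float 2.
The binding chain switches to Prep→PCR→Sequence = 2+11+2 = 15; finish 15 days.
Change in finish: 15 − 13 = +2 days.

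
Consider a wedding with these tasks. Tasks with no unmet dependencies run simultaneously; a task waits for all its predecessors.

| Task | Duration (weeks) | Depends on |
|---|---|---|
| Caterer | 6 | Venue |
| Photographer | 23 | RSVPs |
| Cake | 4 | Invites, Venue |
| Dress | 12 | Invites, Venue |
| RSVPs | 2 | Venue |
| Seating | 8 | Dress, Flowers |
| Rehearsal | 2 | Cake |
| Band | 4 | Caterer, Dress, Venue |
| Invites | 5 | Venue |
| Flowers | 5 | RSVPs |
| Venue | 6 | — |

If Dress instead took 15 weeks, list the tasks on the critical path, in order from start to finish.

Actual critical path: Venue→Invites→Dress→Seating = 6+5+12+8 = 31 ⇒ 31 weeks.
Dress lies on that path, so at 15 weeks the path becomes 34 weeks.
That remains the longest chain; total 34 weeks.

Venue, Invites, Dress, Seating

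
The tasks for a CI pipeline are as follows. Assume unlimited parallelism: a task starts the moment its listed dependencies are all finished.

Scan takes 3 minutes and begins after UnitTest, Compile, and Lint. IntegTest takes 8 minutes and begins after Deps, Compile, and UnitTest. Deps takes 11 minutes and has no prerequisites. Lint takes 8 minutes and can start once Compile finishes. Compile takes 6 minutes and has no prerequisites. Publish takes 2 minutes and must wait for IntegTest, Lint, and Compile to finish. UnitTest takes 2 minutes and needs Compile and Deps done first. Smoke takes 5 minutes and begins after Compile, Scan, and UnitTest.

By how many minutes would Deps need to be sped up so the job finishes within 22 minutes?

Current finish: 23 minutes; target: 22.
Deps is on every critical path, so each minute cut from Deps cuts the finish by one (this holds down to a finish of 22).
Need 23 − 22 = 1 minute off Deps → Deps becomes 10 minutes, finish becomes 22.

1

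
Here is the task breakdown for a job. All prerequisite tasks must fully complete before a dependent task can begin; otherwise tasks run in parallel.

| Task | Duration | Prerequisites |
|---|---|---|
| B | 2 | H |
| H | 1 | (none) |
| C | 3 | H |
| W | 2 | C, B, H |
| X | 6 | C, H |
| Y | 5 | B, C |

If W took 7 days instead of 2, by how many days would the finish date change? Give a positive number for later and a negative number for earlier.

1

The binding path is H→C→X = 1+3+6 = 10; finish at 10 days.
W is off the critical path — its longest chain is 6 days, giving 4 of slack.
Now H→C→W = 1+3+7 = 11 is longest, so the finish becomes 11 days.
Change in finish: 11 − 10 = +1 days.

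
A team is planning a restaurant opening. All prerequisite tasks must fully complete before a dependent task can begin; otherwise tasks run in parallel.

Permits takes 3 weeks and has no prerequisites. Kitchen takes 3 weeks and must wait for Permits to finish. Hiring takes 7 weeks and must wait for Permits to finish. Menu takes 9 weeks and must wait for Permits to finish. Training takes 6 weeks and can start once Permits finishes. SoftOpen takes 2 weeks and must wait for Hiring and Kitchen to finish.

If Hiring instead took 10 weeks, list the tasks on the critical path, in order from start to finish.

Critical path before the change: Permits→Hiring→SoftOpen = 3+7+2 = 12 giving 12 weeks.
Since Hiring is critical, the +3 change carries straight to that chain (now 15 weeks).
That remains the longest chain; total 15 weeks.

Permits, Hiring, SoftOpen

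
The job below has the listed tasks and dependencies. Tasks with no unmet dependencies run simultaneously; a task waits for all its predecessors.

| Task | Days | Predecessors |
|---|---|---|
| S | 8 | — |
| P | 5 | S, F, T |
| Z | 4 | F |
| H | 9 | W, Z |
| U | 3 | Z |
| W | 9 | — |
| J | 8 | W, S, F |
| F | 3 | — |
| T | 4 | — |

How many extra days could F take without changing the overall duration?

2

The longest chain is W→H = 9+9 = 18; overall finish 18 days.
Longest path through F: 16 days (earliest finish 3, latest finish 5).
So F can slip 5 − 3 = 2 days.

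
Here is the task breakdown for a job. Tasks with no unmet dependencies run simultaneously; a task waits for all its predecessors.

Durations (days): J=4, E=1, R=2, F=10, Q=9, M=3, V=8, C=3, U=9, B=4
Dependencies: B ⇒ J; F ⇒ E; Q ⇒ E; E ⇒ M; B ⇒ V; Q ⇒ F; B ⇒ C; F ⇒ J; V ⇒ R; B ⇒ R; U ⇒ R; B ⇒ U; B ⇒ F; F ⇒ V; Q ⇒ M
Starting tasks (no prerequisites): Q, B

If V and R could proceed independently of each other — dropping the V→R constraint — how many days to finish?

With the dependency in place, Q→F→V→R = 9+10+8+2 = 29 sets the finish at 29 days.
Without V→R, R's earliest start moves from 27 to 13.
After: Q→F→V = 9+10+8 = 27 → 27 days.

27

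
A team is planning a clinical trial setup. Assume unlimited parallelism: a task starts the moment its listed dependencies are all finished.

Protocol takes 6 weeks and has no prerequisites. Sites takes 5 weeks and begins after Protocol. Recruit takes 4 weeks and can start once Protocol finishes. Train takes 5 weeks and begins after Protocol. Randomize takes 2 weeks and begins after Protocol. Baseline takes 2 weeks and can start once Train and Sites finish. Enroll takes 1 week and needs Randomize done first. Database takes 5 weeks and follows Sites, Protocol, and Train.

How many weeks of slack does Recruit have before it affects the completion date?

6

The longest chain is Protocol→Sites→Database = 6+5+5 = 16; overall finish 16 weeks.
Recruit finishes as early as 10 and must finish by 16.
Slack of Recruit = 12 − 6 = 6 weeks.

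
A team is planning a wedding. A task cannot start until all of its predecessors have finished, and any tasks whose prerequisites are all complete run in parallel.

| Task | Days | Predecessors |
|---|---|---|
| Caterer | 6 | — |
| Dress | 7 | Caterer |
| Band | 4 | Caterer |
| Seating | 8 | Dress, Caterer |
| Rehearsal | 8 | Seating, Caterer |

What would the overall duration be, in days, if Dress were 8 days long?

The binding path is Caterer→Dress→Seating→Rehearsal = 6+7+8+8 = 29; finish at 29 days.
Since Dress is critical, the +1 change carries straight to that chain (now 30 days).
The critical path is still Caterer→Dress→Seating→Rehearsal; finish is now 30 days.

30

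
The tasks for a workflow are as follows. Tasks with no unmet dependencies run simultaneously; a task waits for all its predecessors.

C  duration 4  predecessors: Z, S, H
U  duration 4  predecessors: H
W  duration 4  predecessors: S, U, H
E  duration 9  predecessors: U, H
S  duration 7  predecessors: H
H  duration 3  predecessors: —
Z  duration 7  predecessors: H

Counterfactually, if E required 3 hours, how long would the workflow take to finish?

Baseline: H→U→E = 3+4+9 = 16 → 16 hours.
E is on the critical path; changing it to 3 makes that path 10 hours.
New critical path: H→S→W = 3+7+4 = 14 ⇒ 14 hours.

14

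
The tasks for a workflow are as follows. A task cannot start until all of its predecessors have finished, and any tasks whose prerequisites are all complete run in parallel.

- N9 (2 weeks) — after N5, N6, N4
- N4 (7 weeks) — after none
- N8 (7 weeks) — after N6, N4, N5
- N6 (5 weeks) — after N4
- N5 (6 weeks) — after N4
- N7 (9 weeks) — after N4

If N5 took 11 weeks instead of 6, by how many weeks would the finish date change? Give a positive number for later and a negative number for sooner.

5

Actual critical path: N4→N5→N8 = 7+6+7 = 20 ⇒ 20 weeks.
N5 is on the critical path; changing it to 11 makes that path 25 weeks.
That remains the longest chain; total 25 weeks.
Change in finish: 25 − 20 = +5 weeks.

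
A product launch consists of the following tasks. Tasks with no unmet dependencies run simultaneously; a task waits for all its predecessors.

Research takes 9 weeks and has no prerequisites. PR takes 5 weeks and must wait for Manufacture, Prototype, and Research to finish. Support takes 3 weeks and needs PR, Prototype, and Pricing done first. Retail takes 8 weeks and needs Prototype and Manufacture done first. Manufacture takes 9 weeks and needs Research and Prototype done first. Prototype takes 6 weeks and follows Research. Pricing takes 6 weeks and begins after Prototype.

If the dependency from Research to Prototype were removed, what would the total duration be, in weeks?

26

Original critical path: Research→Prototype→Manufacture→PR→Support = 9+6+9+5+3 = 32 ⇒ 32 weeks.
Without Research→Prototype, Prototype's earliest start moves from 9 to 0.
After: Research→Manufacture→PR→Support = 9+9+5+3 = 26 → 26 weeks.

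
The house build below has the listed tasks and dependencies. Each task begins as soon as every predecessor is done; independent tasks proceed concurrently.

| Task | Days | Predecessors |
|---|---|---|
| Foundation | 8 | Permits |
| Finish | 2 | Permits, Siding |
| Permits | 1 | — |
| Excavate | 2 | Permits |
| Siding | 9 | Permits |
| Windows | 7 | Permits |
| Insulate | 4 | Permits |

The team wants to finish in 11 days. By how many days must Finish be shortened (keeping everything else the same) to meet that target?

Current finish: 12 days; target: 11.
Finish is on every critical path, so each day cut from Finish cuts the finish by one (this holds down to a finish of 11).
Need 12 − 11 = 1 day off Finish → Finish becomes 1 day, finish becomes 11.

1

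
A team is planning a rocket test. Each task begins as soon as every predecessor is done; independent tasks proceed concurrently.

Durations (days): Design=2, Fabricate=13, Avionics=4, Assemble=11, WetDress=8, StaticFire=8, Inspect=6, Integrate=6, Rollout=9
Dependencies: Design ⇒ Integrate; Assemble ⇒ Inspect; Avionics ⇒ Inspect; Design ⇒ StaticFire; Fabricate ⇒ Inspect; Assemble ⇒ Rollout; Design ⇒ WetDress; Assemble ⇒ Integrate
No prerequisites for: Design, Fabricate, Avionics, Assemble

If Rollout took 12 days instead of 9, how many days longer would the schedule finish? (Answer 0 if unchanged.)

3

Actual critical path: Assemble→Rollout = 11+9 = 20 ⇒ 20 days.
Since Rollout is critical, the +3 change carries straight to that chain (now 23 days).
That remains the longest chain; total 23 days.
Change in finish: 23 − 20 = +3 days.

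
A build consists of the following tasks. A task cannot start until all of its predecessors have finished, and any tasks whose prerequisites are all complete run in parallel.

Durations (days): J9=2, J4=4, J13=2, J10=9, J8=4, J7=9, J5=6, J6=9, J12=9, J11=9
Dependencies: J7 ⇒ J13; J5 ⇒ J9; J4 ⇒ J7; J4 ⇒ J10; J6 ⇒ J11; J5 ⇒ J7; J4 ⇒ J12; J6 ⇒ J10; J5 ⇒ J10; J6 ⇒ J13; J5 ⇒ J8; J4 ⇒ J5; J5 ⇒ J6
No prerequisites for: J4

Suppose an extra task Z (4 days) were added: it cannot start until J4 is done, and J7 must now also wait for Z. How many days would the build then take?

28

Originally the build takes 28 days.
With Z inserted, J7 now waits for max(J4, J5, Z).
New critical path: J4→J5→J6→J10 = 4+6+9+9 = 28 ⇒ 28 days.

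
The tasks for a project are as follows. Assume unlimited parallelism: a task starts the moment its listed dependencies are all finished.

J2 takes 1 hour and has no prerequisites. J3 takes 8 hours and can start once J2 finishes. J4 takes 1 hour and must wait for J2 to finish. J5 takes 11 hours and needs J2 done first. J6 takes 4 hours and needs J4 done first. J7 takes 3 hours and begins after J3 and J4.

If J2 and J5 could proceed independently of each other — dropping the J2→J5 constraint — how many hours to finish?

With the dependency in place, J2→J3→J7 = 1+8+3 = 12 sets the finish at 12 hours.
Without J2→J5, J5's earliest start moves from 1 to 0.
The longest chain is now J2→J3→J7 = 1+8+3 = 12, so the project takes 12 hours.

12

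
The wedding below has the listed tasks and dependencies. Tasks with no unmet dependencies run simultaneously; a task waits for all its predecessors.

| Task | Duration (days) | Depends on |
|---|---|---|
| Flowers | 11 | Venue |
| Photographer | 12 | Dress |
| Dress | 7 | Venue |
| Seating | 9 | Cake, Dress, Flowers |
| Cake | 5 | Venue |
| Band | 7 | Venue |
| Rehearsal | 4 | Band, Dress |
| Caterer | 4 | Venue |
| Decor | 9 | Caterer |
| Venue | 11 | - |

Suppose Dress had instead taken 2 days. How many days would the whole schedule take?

Critical path before the change: Venue→Flowers→Seating = 11+11+9 = 31 giving 31 days.
Dress has 1 day of float (longest path through it is 30).
That remains the longest chain; total 31 days.

31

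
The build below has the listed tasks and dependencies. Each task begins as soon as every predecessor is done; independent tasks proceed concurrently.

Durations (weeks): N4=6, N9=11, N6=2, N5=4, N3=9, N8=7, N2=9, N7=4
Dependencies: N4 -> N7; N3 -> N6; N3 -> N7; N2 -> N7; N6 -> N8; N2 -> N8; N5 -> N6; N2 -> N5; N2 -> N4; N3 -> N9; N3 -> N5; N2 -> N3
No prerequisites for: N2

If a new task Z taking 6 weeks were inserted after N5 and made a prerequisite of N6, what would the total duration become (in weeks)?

Originally the build takes 31 weeks.
With Z inserted, N6 now waits for max(N5, N3, Z).
New critical path: N2→N3→N5→Z→N6→N8 = 9+9+4+6+2+7 = 37 ⇒ 37 weeks.

37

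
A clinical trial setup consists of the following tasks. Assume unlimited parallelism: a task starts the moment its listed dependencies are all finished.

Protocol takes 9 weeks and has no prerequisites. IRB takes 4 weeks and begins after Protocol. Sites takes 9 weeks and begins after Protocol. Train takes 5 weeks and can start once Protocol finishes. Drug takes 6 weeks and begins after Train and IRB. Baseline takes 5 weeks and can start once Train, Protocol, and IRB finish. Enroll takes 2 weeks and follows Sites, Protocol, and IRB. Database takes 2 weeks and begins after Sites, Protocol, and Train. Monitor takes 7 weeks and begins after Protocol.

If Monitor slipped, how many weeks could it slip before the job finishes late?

4

Protocol→Sites→Enroll = 9+9+2 = 20 sets the makespan at 20 weeks.
The longest chain containing Monitor totals 16 weeks.
So Monitor can slip 20 − 16 = 4 weeks.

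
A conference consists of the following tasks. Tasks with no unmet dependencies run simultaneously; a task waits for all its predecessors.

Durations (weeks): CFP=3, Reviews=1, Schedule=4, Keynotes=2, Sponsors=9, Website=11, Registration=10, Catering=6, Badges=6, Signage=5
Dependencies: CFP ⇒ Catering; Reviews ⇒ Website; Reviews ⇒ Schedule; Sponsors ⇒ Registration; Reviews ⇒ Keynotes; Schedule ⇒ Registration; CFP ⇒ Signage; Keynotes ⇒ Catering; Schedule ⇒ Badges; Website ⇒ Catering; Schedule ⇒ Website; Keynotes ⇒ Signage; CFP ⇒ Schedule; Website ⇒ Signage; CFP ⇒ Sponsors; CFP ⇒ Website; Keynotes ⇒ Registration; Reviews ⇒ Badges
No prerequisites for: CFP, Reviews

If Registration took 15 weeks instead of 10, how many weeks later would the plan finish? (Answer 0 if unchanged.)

3

As given, the longest chain is CFP→Schedule→Website→Catering = 3+4+11+6 = 24, so the finish is 24 weeks.
Registration is off the critical path — its longest chain is 22 weeks, giving 2 of slack.
The binding chain switches to CFP→Sponsors→Registration = 3+9+15 = 27; finish 27 weeks.
Change in finish: 27 − 24 = +3 weeks.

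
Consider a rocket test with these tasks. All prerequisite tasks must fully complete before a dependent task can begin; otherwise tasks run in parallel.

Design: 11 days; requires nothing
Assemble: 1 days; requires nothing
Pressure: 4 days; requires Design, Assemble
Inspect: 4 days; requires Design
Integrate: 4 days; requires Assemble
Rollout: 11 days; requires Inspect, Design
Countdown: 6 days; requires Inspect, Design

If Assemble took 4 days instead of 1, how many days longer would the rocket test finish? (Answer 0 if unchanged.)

0

The binding path is Design→Inspect→Rollout = 11+4+11 = 26; finish at 26 days.
Assemble has 21 days of float (longest path through it is 5).
No other chain overtakes it, so the finish is 26 days.
Change in finish: 26 − 26 = +0 days.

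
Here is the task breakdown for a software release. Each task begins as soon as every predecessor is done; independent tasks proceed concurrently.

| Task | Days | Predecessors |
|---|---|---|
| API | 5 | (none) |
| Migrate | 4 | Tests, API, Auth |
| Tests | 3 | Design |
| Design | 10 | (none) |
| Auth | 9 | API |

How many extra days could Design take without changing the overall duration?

API→Auth→Migrate = 5+9+4 = 18 sets the makespan at 18 days.
The longest chain containing Design totals 17 days.
So Design can slip 11 − 10 = 1 day.

1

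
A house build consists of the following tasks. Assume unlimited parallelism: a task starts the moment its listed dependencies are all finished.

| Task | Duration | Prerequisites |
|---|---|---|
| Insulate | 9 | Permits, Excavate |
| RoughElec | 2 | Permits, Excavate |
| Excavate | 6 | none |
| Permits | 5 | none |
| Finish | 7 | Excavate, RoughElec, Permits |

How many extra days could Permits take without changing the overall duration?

1

The longest chain is Excavate→RoughElec→Finish = 6+2+7 = 15; overall finish 15 days.
Longest path through Permits: 14 days (earliest finish 5, latest finish 6).
Float = 15 − 14 = 1.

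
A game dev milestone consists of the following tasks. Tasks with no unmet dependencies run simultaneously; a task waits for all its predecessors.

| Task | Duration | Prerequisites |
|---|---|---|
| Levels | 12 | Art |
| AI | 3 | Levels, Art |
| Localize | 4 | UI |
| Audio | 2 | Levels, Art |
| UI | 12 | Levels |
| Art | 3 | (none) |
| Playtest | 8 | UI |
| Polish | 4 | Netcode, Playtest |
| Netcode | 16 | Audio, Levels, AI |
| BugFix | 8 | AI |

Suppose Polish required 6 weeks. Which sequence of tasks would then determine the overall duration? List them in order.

Actual critical path: Art→Levels→UI→Playtest→Polish = 3+12+12+8+4 = 39 ⇒ 39 weeks.
Polish lies on that path, so at 6 weeks the path becomes 41 weeks.
That remains the longest chain; total 41 weeks.

Art, Levels, UI, Playtest, Polish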